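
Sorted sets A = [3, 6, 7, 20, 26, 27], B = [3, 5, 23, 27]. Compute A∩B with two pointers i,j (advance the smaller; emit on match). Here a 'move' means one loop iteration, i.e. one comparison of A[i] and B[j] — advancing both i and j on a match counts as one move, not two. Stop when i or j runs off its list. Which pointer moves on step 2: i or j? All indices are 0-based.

i=0 j=0: 3==3 emit, i++,j++
i=1 j=1: 6>5, j++

j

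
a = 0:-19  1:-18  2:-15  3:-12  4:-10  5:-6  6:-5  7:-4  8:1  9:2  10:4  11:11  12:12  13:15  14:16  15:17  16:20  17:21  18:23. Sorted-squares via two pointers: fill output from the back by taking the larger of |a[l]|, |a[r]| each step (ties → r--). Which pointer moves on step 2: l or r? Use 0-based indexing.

r

[0,18] |-19|<=|23| out[18]=529 → r--
[0,17] |-19|<=|21| out[17]=441 → r--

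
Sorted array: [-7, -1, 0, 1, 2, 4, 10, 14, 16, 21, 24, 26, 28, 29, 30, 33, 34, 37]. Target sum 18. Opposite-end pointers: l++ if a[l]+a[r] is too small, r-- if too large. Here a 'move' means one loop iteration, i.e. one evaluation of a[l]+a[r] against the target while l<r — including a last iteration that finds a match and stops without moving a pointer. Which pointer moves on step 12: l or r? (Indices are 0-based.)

l

l=0 r=17: -7+37=30 >18, r--
l=0 r=16: -7+34=27 >18, r--
l=0 r=15: -7+33=26 >18, r--
l=0 r=14: -7+30=23 >18, r--
l=0 r=13: -7+29=22 >18, r--
l=0 r=12: -7+28=21 >18, r--
l=0 r=11: -7+26=19 >18, r--
l=0 r=10: -7+24=17 <18, l++
l=1 r=10: -1+24=23 >18, r--
l=1 r=9: -1+21=20 >18, r--
l=1 r=8: -1+16=15 <18, l++
l=2 r=8: 0+16=16 <18, l++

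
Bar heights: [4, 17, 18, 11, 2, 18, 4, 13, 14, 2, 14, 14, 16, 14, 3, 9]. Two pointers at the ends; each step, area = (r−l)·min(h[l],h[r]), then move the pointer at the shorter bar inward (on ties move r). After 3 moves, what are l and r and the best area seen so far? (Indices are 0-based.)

l=1, r=13, best area=126

[0,15] min(4,9)*15=60 best=60 * → l++
[1,15] min(17,9)*14=126 best=126 * → r--
[1,14] min(17,3)*13=39 best=126 → r--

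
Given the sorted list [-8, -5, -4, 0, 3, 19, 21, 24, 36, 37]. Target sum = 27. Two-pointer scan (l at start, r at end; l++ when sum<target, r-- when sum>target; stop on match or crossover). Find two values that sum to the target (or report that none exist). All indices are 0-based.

l=0 r=9: -8+37=29 >27, r--
l=0 r=8: -8+36=28 >27, r--
l=0 r=7: -8+24=16 <27, l++
l=1 r=7: -5+24=19 <27, l++
l=2 r=7: -4+24=20 <27, l++
l=3 r=7: 0+24=24 <27, l++
l=4 r=7: 3+24=27, found

(3, 24)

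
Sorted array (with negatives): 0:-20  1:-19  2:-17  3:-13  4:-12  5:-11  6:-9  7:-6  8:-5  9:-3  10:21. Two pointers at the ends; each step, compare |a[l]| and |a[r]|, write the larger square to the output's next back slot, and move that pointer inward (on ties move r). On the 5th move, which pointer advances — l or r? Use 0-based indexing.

[0,10] |-20|<=|21| out[10]=441 → r--
[0,9] |-20|>|-3| out[9]=400 → l++
[1,9] |-19|>|-3| out[8]=361 → l++
[2,9] |-17|>|-3| out[7]=289 → l++
[3,9] |-13|>|-3| out[6]=169 → l++

l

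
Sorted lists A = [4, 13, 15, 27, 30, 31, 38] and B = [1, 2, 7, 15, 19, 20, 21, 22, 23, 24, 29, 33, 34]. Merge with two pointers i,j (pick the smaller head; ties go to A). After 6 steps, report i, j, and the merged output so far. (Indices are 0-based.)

i=0 j=0: A[i]=4>B[j]=1 take 1, j++
i=0 j=1: A[i]=4>B[j]=2 take 2, j++
i=0 j=2: A[i]=4<=B[j]=7 take 4, i++
i=1 j=2: A[i]=13>B[j]=7 take 7, j++
i=1 j=3: A[i]=13<=B[j]=15 take 13, i++
i=2 j=3: A[i]=15<=B[j]=15 take 15, i++

i=3, j=3, merged so far=[1, 2, 4, 7, 13, 15]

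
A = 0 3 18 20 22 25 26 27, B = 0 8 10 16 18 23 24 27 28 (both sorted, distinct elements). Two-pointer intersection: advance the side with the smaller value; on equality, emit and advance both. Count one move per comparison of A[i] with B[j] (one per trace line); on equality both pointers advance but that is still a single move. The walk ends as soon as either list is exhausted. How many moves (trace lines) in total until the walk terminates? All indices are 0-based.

13 moves

i=0 j=0: 0==0 emit, i++,j++
i=1 j=1: 3<8, i++
i=2 j=1: 18>8, j++
i=2 j=2: 18>10, j++
i=2 j=3: 18>16, j++
i=2 j=4: 18==18 emit, i++,j++
i=3 j=5: 20<23, i++
i=4 j=5: 22<23, i++
i=5 j=5: 25>23, j++
i=5 j=6: 25>24, j++
i=5 j=7: 25<27, i++
i=6 j=7: 26<27, i++
i=7 j=7: 27==27 emit, i++,j++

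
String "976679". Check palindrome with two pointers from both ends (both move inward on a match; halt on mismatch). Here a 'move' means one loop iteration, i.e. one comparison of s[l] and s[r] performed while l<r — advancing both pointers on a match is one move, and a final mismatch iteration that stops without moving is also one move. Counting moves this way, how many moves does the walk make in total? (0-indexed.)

3 moves

[0,5] '9'=='9' → l++,r--
[1,4] '7'=='7' → l++,r--
[2,3] '6'=='6' → l++,r--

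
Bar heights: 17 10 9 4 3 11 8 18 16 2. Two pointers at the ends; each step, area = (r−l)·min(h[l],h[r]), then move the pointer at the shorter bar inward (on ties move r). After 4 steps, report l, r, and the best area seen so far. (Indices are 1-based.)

l=1 r=10: min(17,2)*9=18 best=18 *, r--
l=1 r=9: min(17,16)*8=128 best=128 *, r--
l=1 r=8: min(17,18)*7=119 best=128, l++
l=2 r=8: min(10,18)*6=60 best=128, l++

l=3, r=8, best area=128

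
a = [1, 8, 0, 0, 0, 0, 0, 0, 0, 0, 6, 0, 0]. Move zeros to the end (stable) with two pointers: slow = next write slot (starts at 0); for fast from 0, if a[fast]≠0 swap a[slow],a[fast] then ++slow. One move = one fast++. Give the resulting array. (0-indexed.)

(s=0,f=0) a[fast]=1≠0 swap→a[0]=1 → slow++,fast++
(s=1,f=1) a[fast]=8≠0 swap→a[1]=8 → slow++,fast++
(s=2,f=2) a[fast]=0 → fast++
(s=2,f=3) a[fast]=0 → fast++
(s=2,f=4) a[fast]=0 → fast++
(s=2,f=5) a[fast]=0 → fast++
(s=2,f=6) a[fast]=0 → fast++
(s=2,f=7) a[fast]=0 → fast++
(s=2,f=8) a[fast]=0 → fast++
(s=2,f=9) a[fast]=0 → fast++
(s=2,f=10) a[fast]=6≠0 swap→a[2]=6 → slow++,fast++
(s=3,f=11) a[fast]=0 → fast++
(s=3,f=12) a[fast]=0 → fast++

[1, 8, 6, 0, 0, 0, 0, 0, 0, 0, 0, 0, 0]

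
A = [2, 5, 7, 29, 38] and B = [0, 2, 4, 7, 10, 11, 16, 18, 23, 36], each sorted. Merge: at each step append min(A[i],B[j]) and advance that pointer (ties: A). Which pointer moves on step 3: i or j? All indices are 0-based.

[i=0,j=0] A[i]=2>B[j]=0 take 0 → j++
[i=0,j=1] A[i]=2<=B[j]=2 take 2 → i++
[i=1,j=1] A[i]=5>B[j]=2 take 2 → j++

j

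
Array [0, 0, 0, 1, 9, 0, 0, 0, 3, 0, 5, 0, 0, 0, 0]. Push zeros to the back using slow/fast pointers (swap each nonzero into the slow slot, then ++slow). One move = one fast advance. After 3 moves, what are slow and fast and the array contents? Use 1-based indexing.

slow=1, fast=4, a=[0, 0, 0, 1, 9, 0, 0, 0, 3, 0, 5, 0, 0, 0, 0]

(s=1,f=1) a[fast]=0 → fast++
(s=1,f=2) a[fast]=0 → fast++
(s=1,f=3) a[fast]=0 → fast++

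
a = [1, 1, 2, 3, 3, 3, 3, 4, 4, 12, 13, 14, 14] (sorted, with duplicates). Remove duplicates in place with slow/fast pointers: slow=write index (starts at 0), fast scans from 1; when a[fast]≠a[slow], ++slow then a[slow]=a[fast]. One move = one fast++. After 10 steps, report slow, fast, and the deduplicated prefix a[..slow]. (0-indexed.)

(s=0,f=1) a[fast]=1=a[slow] dup → fast++
(s=0,f=2) a[fast]=2≠a[slow]=1 write a[1]=2 → slow++,fast++
(s=1,f=3) a[fast]=3≠a[slow]=2 write a[2]=3 → slow++,fast++
(s=2,f=4) a[fast]=3=a[slow] dup → fast++
(s=2,f=5) a[fast]=3=a[slow] dup → fast++
(s=2,f=6) a[fast]=3=a[slow] dup → fast++
(s=2,f=7) a[fast]=4≠a[slow]=3 write a[3]=4 → slow++,fast++
(s=3,f=8) a[fast]=4=a[slow] dup → fast++
(s=3,f=9) a[fast]=12≠a[slow]=4 write a[4]=12 → slow++,fast++
(s=4,f=10) a[fast]=13≠a[slow]=12 write a[5]=13 → slow++,fast++

slow=5, fast=11, prefix=[1, 2, 3, 4, 12, 13]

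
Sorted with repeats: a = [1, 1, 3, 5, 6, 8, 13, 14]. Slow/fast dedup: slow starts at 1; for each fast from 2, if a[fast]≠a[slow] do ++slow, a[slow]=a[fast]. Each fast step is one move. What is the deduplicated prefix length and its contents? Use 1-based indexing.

slow=1 fast=2: a[fast]=1=a[slow] dup, fast++
slow=1 fast=3: a[fast]=3≠a[slow]=1 write a[2]=3, slow++,fast++
slow=2 fast=4: a[fast]=5≠a[slow]=3 write a[3]=5, slow++,fast++
slow=3 fast=5: a[fast]=6≠a[slow]=5 write a[4]=6, slow++,fast++
slow=4 fast=6: a[fast]=8≠a[slow]=6 write a[5]=8, slow++,fast++
slow=5 fast=7: a[fast]=13≠a[slow]=8 write a[6]=13, slow++,fast++
slow=6 fast=8: a[fast]=14≠a[slow]=13 write a[7]=14, slow++,fast++

length 7; prefix = [1, 3, 5, 6, 8, 13, 14]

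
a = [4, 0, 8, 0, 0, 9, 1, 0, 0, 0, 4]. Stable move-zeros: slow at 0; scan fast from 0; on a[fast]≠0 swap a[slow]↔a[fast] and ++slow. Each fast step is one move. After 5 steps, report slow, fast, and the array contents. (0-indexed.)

slow=0 fast=0: a[fast]=4≠0 swap→a[0]=4, slow++,fast++
slow=1 fast=1: a[fast]=0, fast++
slow=1 fast=2: a[fast]=8≠0 swap→a[1]=8, slow++,fast++
slow=2 fast=3: a[fast]=0, fast++
slow=2 fast=4: a[fast]=0, fast++

slow=2, fast=5, a=[4, 8, 0, 0, 0, 9, 1, 0, 0, 0, 4]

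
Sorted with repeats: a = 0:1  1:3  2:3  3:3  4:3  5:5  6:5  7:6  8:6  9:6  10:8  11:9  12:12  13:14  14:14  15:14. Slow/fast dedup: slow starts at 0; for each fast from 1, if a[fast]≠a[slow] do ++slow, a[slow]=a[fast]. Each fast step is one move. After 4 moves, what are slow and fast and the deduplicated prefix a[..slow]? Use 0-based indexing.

(s=0,f=1) a[fast]=3≠a[slow]=1 write a[1]=3 → slow++,fast++
(s=1,f=2) a[fast]=3=a[slow] dup → fast++
(s=1,f=3) a[fast]=3=a[slow] dup → fast++
(s=1,f=4) a[fast]=3=a[slow] dup → fast++

slow=1, fast=5, prefix=[1, 3]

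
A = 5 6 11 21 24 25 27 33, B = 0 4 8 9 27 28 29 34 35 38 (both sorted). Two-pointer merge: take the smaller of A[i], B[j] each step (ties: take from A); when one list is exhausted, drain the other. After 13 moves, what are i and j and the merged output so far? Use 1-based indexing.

i=8, j=7, merged so far=[0, 4, 5, 6, 8, 9, 11, 21, 24, 25, 27, 27, 28]

i=1 j=1: A[i]=5>B[j]=0 take 0, j++
i=1 j=2: A[i]=5>B[j]=4 take 4, j++
i=1 j=3: A[i]=5<=B[j]=8 take 5, i++
i=2 j=3: A[i]=6<=B[j]=8 take 6, i++
i=3 j=3: A[i]=11>B[j]=8 take 8, j++
i=3 j=4: A[i]=11>B[j]=9 take 9, j++
i=3 j=5: A[i]=11<=B[j]=27 take 11, i++
i=4 j=5: A[i]=21<=B[j]=27 take 21, i++
i=5 j=5: A[i]=24<=B[j]=27 take 24, i++
i=6 j=5: A[i]=25<=B[j]=27 take 25, i++
i=7 j=5: A[i]=27<=B[j]=27 take 27, i++
i=8 j=5: A[i]=33>B[j]=27 take 27, j++
i=8 j=6: A[i]=33>B[j]=28 take 28, j++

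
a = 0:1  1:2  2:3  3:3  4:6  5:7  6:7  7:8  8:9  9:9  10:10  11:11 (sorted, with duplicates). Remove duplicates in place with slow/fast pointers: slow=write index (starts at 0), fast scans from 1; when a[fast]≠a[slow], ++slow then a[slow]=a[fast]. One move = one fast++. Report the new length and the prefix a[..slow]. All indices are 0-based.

length 9; prefix = [1, 2, 3, 6, 7, 8, 9, 10, 11]

slow=0 fast=1: a[fast]=2≠a[slow]=1 write a[1]=2, slow++,fast++
slow=1 fast=2: a[fast]=3≠a[slow]=2 write a[2]=3, slow++,fast++
slow=2 fast=3: a[fast]=3=a[slow] dup, fast++
slow=2 fast=4: a[fast]=6≠a[slow]=3 write a[3]=6, slow++,fast++
slow=3 fast=5: a[fast]=7≠a[slow]=6 write a[4]=7, slow++,fast++
slow=4 fast=6: a[fast]=7=a[slow] dup, fast++
slow=4 fast=7: a[fast]=8≠a[slow]=7 write a[5]=8, slow++,fast++
slow=5 fast=8: a[fast]=9≠a[slow]=8 write a[6]=9, slow++,fast++
slow=6 fast=9: a[fast]=9=a[slow] dup, fast++
slow=6 fast=10: a[fast]=10≠a[slow]=9 write a[7]=10, slow++,fast++
slow=7 fast=11: a[fast]=11≠a[slow]=10 write a[8]=11, slow++,fast++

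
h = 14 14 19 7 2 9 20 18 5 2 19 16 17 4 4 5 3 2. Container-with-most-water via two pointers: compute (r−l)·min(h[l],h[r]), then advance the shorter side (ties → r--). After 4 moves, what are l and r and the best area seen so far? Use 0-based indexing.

l=0 r=17: min(14,2)*17=34 best=34 *, r--
l=0 r=16: min(14,3)*16=48 best=48 *, r--
l=0 r=15: min(14,5)*15=75 best=75 *, r--
l=0 r=14: min(14,4)*14=56 best=75, r--

l=0, r=13, best area=75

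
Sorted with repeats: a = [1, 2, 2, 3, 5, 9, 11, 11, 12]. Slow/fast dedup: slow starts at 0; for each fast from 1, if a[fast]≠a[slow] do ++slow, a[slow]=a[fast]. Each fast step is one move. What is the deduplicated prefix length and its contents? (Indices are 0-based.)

length 7; prefix = [1, 2, 3, 5, 9, 11, 12]

(s=0,f=1) a[fast]=2≠a[slow]=1 write a[1]=2 → slow++,fast++
(s=1,f=2) a[fast]=2=a[slow] dup → fast++
(s=1,f=3) a[fast]=3≠a[slow]=2 write a[2]=3 → slow++,fast++
(s=2,f=4) a[fast]=5≠a[slow]=3 write a[3]=5 → slow++,fast++
(s=3,f=5) a[fast]=9≠a[slow]=5 write a[4]=9 → slow++,fast++
(s=4,f=6) a[fast]=11≠a[slow]=9 write a[5]=11 → slow++,fast++
(s=5,f=7) a[fast]=11=a[slow] dup → fast++
(s=5,f=8) a[fast]=12≠a[slow]=11 write a[6]=12 → slow++,fast++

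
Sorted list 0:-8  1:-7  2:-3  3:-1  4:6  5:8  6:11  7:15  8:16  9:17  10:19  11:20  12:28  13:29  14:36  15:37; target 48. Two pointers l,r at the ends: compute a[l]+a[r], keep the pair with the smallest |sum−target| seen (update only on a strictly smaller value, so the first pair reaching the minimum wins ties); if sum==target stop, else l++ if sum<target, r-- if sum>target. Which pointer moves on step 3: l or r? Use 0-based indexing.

[0,15] -8+37=29 d=19 * → l++
[1,15] -7+37=30 d=18 * → l++
[2,15] -3+37=34 d=14 * → l++

l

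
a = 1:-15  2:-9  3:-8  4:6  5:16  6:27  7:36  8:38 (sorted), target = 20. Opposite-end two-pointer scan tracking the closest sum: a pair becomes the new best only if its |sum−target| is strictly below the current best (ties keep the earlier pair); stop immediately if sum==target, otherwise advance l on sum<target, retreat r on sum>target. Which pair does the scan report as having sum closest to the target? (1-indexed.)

pair (-15, 36) with sum 21 (|Δ|=1)

[1,8] -15+38=23 d=3 * → r--
[1,7] -15+36=21 d=1 * → r--
[1,6] -15+27=12 d=8 → l++
[2,6] -9+27=18 d=2 → l++
[3,6] -8+27=19 d=1 → l++
[4,6] 6+27=33 d=13 → r--
[4,5] 6+16=22 d=2 → r--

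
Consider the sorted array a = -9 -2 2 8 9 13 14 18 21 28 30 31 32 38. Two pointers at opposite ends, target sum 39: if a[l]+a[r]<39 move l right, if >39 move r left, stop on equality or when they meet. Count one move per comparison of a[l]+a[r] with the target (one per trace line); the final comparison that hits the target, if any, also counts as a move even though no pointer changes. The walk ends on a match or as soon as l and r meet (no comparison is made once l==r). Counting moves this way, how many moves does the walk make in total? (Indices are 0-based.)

[0,13] -9+38=29 <39 → l++
[1,13] -2+38=36 <39 → l++
[2,13] 2+38=40 >39 → r--
[2,12] 2+32=34 <39 → l++
[3,12] 8+32=40 >39 → r--
[3,11] 8+31=39 → found

6 moves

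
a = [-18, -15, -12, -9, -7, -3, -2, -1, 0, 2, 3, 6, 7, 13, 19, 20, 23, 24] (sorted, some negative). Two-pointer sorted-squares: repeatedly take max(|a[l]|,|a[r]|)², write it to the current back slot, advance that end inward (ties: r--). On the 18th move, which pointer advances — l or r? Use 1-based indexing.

l=1 r=18: |-18|<=|24| out[18]=576, r--
l=1 r=17: |-18|<=|23| out[17]=529, r--
l=1 r=16: |-18|<=|20| out[16]=400, r--
l=1 r=15: |-18|<=|19| out[15]=361, r--
l=1 r=14: |-18|>|13| out[14]=324, l++
l=2 r=14: |-15|>|13| out[13]=225, l++
l=3 r=14: |-12|<=|13| out[12]=169, r--
l=3 r=13: |-12|>|7| out[11]=144, l++
l=4 r=13: |-9|>|7| out[10]=81, l++
l=5 r=13: |-7|<=|7| out[9]=49, r--
l=5 r=12: |-7|>|6| out[8]=49, l++
l=6 r=12: |-3|<=|6| out[7]=36, r--
l=6 r=11: |-3|<=|3| out[6]=9, r--
l=6 r=10: |-3|>|2| out[5]=9, l++
l=7 r=10: |-2|<=|2| out[4]=4, r--
l=7 r=9: |-2|>|0| out[3]=4, l++
l=8 r=9: |-1|>|0| out[2]=1, l++
l=9 r=9: |0|<=|0| out[1]=0, r--

r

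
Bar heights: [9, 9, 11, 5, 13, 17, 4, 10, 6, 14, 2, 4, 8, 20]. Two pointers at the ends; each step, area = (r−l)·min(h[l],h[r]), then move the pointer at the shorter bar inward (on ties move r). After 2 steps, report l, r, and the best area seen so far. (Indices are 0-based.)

[0,13] min(9,20)*13=117 best=117 * → l++
[1,13] min(9,20)*12=108 best=117 → l++

l=2, r=13, best area=117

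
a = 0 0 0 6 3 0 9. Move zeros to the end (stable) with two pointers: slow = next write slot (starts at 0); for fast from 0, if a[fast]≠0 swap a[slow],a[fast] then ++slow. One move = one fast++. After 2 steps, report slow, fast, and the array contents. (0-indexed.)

slow=0 fast=0: a[fast]=0, fast++
slow=0 fast=1: a[fast]=0, fast++

slow=0, fast=2, a=[0, 0, 0, 6, 3, 0, 9]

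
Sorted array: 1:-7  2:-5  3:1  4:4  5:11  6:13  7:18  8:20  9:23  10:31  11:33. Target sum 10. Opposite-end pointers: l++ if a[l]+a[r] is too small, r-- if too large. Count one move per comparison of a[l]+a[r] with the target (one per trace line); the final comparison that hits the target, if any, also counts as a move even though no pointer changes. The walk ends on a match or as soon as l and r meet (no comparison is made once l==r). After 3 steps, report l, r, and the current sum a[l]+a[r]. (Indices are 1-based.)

l=1, r=8, sum=13

[1,11] -7+33=26 >10 → r--
[1,10] -7+31=24 >10 → r--
[1,9] -7+23=16 >10 → r--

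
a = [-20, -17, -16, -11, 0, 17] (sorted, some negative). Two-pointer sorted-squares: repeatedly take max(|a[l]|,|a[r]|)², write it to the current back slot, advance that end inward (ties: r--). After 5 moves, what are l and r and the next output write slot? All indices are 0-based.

l=4, r=4, next write slot=0

[0,5] |-20|>|17| out[5]=400 → l++
[1,5] |-17|<=|17| out[4]=289 → r--
[1,4] |-17|>|0| out[3]=289 → l++
[2,4] |-16|>|0| out[2]=256 → l++
[3,4] |-11|>|0| out[1]=121 → l++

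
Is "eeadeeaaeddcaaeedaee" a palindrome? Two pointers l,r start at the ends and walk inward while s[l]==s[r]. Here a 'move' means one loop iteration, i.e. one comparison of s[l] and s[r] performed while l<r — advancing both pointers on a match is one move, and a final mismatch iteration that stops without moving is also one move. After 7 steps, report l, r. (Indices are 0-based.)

l=0 r=19: 'e'=='e', l++,r--
l=1 r=18: 'e'=='e', l++,r--
l=2 r=17: 'a'=='a', l++,r--
l=3 r=16: 'd'=='d', l++,r--
l=4 r=15: 'e'=='e', l++,r--
l=5 r=14: 'e'=='e', l++,r--
l=6 r=13: 'a'=='a', l++,r--

l=7, r=12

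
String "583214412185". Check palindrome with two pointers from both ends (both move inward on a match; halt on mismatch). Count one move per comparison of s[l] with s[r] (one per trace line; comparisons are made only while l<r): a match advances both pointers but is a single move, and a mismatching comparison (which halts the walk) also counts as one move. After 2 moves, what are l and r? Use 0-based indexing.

[0,11] '5'=='5' → l++,r--
[1,10] '8'=='8' → l++,r--

l=2, r=9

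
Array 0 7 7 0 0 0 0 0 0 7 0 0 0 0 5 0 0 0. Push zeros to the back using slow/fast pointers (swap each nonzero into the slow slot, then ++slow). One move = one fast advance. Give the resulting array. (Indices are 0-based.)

[7, 7, 7, 5, 0, 0, 0, 0, 0, 0, 0, 0, 0, 0, 0, 0, 0, 0]

slow=0 fast=0: a[fast]=0, fast++
slow=0 fast=1: a[fast]=7≠0 swap→a[0]=7, slow++,fast++
slow=1 fast=2: a[fast]=7≠0 swap→a[1]=7, slow++,fast++
slow=2 fast=3: a[fast]=0, fast++
slow=2 fast=4: a[fast]=0, fast++
slow=2 fast=5: a[fast]=0, fast++
slow=2 fast=6: a[fast]=0, fast++
slow=2 fast=7: a[fast]=0, fast++
slow=2 fast=8: a[fast]=0, fast++
slow=2 fast=9: a[fast]=7≠0 swap→a[2]=7, slow++,fast++
slow=3 fast=10: a[fast]=0, fast++
slow=3 fast=11: a[fast]=0, fast++
slow=3 fast=12: a[fast]=0, fast++
slow=3 fast=13: a[fast]=0, fast++
slow=3 fast=14: a[fast]=5≠0 swap→a[3]=5, slow++,fast++
slow=4 fast=15: a[fast]=0, fast++
slow=4 fast=16: a[fast]=0, fast++
slow=4 fast=17: a[fast]=0, fast++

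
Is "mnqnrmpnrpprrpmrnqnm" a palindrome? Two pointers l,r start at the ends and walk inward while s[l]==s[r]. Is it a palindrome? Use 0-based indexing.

not a palindrome (mismatch at 7,12)

[0,19] 'm'=='m' → l++,r--
[1,18] 'n'=='n' → l++,r--
[2,17] 'q'=='q' → l++,r--
[3,16] 'n'=='n' → l++,r--
[4,15] 'r'=='r' → l++,r--
[5,14] 'm'=='m' → l++,r--
[6,13] 'p'=='p' → l++,r--
[7,12] 'n'!='r' → stop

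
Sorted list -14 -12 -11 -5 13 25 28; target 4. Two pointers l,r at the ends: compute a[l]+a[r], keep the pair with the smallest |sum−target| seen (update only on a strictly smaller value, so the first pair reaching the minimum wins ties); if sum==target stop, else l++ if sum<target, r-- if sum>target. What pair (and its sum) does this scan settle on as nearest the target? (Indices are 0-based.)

[0,6] -14+28=14 d=10 * → r--
[0,5] -14+25=11 d=7 * → r--
[0,4] -14+13=-1 d=5 * → l++
[1,4] -12+13=1 d=3 * → l++
[2,4] -11+13=2 d=2 * → l++
[3,4] -5+13=8 d=4 → r--

pair (-11, 13) with sum 2 (|Δ|=2)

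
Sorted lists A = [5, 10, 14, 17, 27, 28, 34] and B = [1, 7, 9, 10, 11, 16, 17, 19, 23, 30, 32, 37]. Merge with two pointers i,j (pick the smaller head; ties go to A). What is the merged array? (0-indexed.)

[1, 5, 7, 9, 10, 10, 11, 14, 16, 17, 17, 19, 23, 27, 28, 30, 32, 34, 37]

i=0 j=0: A[i]=5>B[j]=1 take 1, j++
i=0 j=1: A[i]=5<=B[j]=7 take 5, i++
i=1 j=1: A[i]=10>B[j]=7 take 7, j++
i=1 j=2: A[i]=10>B[j]=9 take 9, j++
i=1 j=3: A[i]=10<=B[j]=10 take 10, i++
i=2 j=3: A[i]=14>B[j]=10 take 10, j++
i=2 j=4: A[i]=14>B[j]=11 take 11, j++
i=2 j=5: A[i]=14<=B[j]=16 take 14, i++
i=3 j=5: A[i]=17>B[j]=16 take 16, j++
i=3 j=6: A[i]=17<=B[j]=17 take 17, i++
i=4 j=6: A[i]=27>B[j]=17 take 17, j++
i=4 j=7: A[i]=27>B[j]=19 take 19, j++
i=4 j=8: A[i]=27>B[j]=23 take 23, j++
i=4 j=9: A[i]=27<=B[j]=30 take 27, i++
i=5 j=9: A[i]=28<=B[j]=30 take 28, i++
i=6 j=9: A[i]=34>B[j]=30 take 30, j++
i=6 j=10: A[i]=34>B[j]=32 take 32, j++
i=6 j=11: A[i]=34<=B[j]=37 take 34, i++
i=7 j=11: A done, take B[j]=37, j++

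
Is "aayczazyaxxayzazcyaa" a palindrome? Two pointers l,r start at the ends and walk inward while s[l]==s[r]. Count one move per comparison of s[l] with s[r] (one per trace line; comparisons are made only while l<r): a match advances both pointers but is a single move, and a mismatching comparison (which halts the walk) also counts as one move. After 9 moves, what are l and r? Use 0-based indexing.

l=9, r=10

[0,19] 'a'=='a' → l++,r--
[1,18] 'a'=='a' → l++,r--
[2,17] 'y'=='y' → l++,r--
[3,16] 'c'=='c' → l++,r--
[4,15] 'z'=='z' → l++,r--
[5,14] 'a'=='a' → l++,r--
[6,13] 'z'=='z' → l++,r--
[7,12] 'y'=='y' → l++,r--
[8,11] 'a'=='a' → l++,r--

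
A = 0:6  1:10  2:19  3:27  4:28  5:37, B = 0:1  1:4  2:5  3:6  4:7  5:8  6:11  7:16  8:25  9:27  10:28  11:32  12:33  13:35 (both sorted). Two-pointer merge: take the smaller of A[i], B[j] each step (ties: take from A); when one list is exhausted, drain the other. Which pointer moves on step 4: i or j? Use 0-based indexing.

[i=0,j=0] A[i]=6>B[j]=1 take 1 → j++
[i=0,j=1] A[i]=6>B[j]=4 take 4 → j++
[i=0,j=2] A[i]=6>B[j]=5 take 5 → j++
[i=0,j=3] A[i]=6<=B[j]=6 take 6 → i++

i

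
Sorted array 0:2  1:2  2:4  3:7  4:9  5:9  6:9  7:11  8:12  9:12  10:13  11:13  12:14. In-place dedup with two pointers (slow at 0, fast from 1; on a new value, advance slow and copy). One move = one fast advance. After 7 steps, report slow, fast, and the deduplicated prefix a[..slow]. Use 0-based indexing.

slow=4, fast=8, prefix=[2, 4, 7, 9, 11]

(s=0,f=1) a[fast]=2=a[slow] dup → fast++
(s=0,f=2) a[fast]=4≠a[slow]=2 write a[1]=4 → slow++,fast++
(s=1,f=3) a[fast]=7≠a[slow]=4 write a[2]=7 → slow++,fast++
(s=2,f=4) a[fast]=9≠a[slow]=7 write a[3]=9 → slow++,fast++
(s=3,f=5) a[fast]=9=a[slow] dup → fast++
(s=3,f=6) a[fast]=9=a[slow] dup → fast++
(s=3,f=7) a[fast]=11≠a[slow]=9 write a[4]=11 → slow++,fast++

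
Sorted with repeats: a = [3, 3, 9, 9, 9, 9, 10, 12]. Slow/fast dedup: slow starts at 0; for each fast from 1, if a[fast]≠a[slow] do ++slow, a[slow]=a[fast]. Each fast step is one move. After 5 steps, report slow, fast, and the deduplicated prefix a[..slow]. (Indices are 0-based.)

slow=0 fast=1: a[fast]=3=a[slow] dup, fast++
slow=0 fast=2: a[fast]=9≠a[slow]=3 write a[1]=9, slow++,fast++
slow=1 fast=3: a[fast]=9=a[slow] dup, fast++
slow=1 fast=4: a[fast]=9=a[slow] dup, fast++
slow=1 fast=5: a[fast]=9=a[slow] dup, fast++

slow=1, fast=6, prefix=[3, 9]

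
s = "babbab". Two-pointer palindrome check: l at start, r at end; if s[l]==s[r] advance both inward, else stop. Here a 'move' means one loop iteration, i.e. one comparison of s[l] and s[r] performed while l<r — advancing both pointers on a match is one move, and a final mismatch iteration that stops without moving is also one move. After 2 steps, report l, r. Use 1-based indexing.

l=3, r=4

[1,6] 'b'=='b' → l++,r--
[2,5] 'a'=='a' → l++,r--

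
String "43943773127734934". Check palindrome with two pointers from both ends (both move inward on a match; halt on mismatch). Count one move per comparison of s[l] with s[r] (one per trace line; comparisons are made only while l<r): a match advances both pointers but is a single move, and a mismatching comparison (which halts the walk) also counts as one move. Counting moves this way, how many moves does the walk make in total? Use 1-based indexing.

8 moves

l=1 r=17: '4'=='4', l++,r--
l=2 r=16: '3'=='3', l++,r--
l=3 r=15: '9'=='9', l++,r--
l=4 r=14: '4'=='4', l++,r--
l=5 r=13: '3'=='3', l++,r--
l=6 r=12: '7'=='7', l++,r--
l=7 r=11: '7'=='7', l++,r--
l=8 r=10: '3'!='2', stop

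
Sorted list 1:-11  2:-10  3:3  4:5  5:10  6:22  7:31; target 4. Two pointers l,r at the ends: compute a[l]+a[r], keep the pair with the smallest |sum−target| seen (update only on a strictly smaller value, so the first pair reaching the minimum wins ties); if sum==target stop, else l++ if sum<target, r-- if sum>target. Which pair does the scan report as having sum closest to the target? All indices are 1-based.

l=1 r=7: -11+31=20 d=16 *, r--
l=1 r=6: -11+22=11 d=7 *, r--
l=1 r=5: -11+10=-1 d=5 *, l++
l=2 r=5: -10+10=0 d=4 *, l++
l=3 r=5: 3+10=13 d=9, r--
l=3 r=4: 3+5=8 d=4, r--

pair (-10, 10) with sum 0 (|Δ|=4)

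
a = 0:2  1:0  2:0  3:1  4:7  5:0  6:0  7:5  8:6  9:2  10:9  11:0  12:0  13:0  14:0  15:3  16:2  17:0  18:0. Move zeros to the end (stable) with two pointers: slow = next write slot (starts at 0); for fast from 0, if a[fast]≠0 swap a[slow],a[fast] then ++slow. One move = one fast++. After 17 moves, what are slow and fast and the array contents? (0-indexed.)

slow=0 fast=0: a[fast]=2≠0 swap→a[0]=2, slow++,fast++
slow=1 fast=1: a[fast]=0, fast++
slow=1 fast=2: a[fast]=0, fast++
slow=1 fast=3: a[fast]=1≠0 swap→a[1]=1, slow++,fast++
slow=2 fast=4: a[fast]=7≠0 swap→a[2]=7, slow++,fast++
slow=3 fast=5: a[fast]=0, fast++
slow=3 fast=6: a[fast]=0, fast++
slow=3 fast=7: a[fast]=5≠0 swap→a[3]=5, slow++,fast++
slow=4 fast=8: a[fast]=6≠0 swap→a[4]=6, slow++,fast++
slow=5 fast=9: a[fast]=2≠0 swap→a[5]=2, slow++,fast++
slow=6 fast=10: a[fast]=9≠0 swap→a[6]=9, slow++,fast++
slow=7 fast=11: a[fast]=0, fast++
slow=7 fast=12: a[fast]=0, fast++
slow=7 fast=13: a[fast]=0, fast++
slow=7 fast=14: a[fast]=0, fast++
slow=7 fast=15: a[fast]=3≠0 swap→a[7]=3, slow++,fast++
slow=8 fast=16: a[fast]=2≠0 swap→a[8]=2, slow++,fast++

slow=9, fast=17, a=[2, 1, 7, 5, 6, 2, 9, 3, 2, 0, 0, 0, 0, 0, 0, 0, 0, 0, 0]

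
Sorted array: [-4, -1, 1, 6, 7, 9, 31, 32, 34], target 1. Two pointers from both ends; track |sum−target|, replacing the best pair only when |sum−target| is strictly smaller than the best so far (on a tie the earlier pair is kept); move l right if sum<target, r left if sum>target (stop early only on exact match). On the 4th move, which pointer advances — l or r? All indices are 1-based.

l=1 r=9: -4+34=30 d=29 *, r--
l=1 r=8: -4+32=28 d=27 *, r--
l=1 r=7: -4+31=27 d=26 *, r--
l=1 r=6: -4+9=5 d=4 *, r--

r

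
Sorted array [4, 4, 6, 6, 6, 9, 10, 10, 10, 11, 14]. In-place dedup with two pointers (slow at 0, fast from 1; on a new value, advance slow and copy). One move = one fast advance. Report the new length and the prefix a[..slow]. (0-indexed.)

length 6; prefix = [4, 6, 9, 10, 11, 14]

slow=0 fast=1: a[fast]=4=a[slow] dup, fast++
slow=0 fast=2: a[fast]=6≠a[slow]=4 write a[1]=6, slow++,fast++
slow=1 fast=3: a[fast]=6=a[slow] dup, fast++
slow=1 fast=4: a[fast]=6=a[slow] dup, fast++
slow=1 fast=5: a[fast]=9≠a[slow]=6 write a[2]=9, slow++,fast++
slow=2 fast=6: a[fast]=10≠a[slow]=9 write a[3]=10, slow++,fast++
slow=3 fast=7: a[fast]=10=a[slow] dup, fast++
slow=3 fast=8: a[fast]=10=a[slow] dup, fast++
slow=3 fast=9: a[fast]=11≠a[slow]=10 write a[4]=11, slow++,fast++
slow=4 fast=10: a[fast]=14≠a[slow]=11 write a[5]=14, slow++,fast++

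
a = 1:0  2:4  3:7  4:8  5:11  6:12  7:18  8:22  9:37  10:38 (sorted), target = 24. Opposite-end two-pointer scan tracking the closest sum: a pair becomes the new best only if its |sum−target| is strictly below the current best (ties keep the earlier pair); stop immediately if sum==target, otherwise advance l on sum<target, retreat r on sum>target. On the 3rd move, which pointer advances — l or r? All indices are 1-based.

[1,10] 0+38=38 d=14 * → r--
[1,9] 0+37=37 d=13 * → r--
[1,8] 0+22=22 d=2 * → l++

l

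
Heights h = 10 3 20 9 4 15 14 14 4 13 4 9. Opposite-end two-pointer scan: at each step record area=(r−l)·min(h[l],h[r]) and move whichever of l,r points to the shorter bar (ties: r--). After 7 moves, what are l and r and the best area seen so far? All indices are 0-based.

[0,11] min(10,9)*11=99 best=99 * → r--
[0,10] min(10,4)*10=40 best=99 → r--
[0,9] min(10,13)*9=90 best=99 → l++
[1,9] min(3,13)*8=24 best=99 → l++
[2,9] min(20,13)*7=91 best=99 → r--
[2,8] min(20,4)*6=24 best=99 → r--
[2,7] min(20,14)*5=70 best=99 → r--

l=2, r=6, best area=99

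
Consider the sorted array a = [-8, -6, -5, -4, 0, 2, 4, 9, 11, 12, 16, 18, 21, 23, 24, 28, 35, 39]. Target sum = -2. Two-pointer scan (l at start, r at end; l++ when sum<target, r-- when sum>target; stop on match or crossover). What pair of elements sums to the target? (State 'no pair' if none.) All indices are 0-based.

(-6, 4)

l=0 r=17: -8+39=31 >-2, r--
l=0 r=16: -8+35=27 >-2, r--
l=0 r=15: -8+28=20 >-2, r--
l=0 r=14: -8+24=16 >-2, r--
l=0 r=13: -8+23=15 >-2, r--
l=0 r=12: -8+21=13 >-2, r--
l=0 r=11: -8+18=10 >-2, r--
l=0 r=10: -8+16=8 >-2, r--
l=0 r=9: -8+12=4 >-2, r--
l=0 r=8: -8+11=3 >-2, r--
l=0 r=7: -8+9=1 >-2, r--
l=0 r=6: -8+4=-4 <-2, l++
l=1 r=6: -6+4=-2, found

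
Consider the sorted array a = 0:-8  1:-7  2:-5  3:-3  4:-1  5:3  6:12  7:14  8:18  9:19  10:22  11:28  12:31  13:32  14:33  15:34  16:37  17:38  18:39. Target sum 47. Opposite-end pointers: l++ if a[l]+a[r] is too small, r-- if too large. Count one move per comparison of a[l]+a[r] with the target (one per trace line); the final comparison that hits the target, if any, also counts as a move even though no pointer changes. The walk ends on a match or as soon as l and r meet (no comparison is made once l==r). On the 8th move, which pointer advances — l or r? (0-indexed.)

r

l=0 r=18: -8+39=31 <47, l++
l=1 r=18: -7+39=32 <47, l++
l=2 r=18: -5+39=34 <47, l++
l=3 r=18: -3+39=36 <47, l++
l=4 r=18: -1+39=38 <47, l++
l=5 r=18: 3+39=42 <47, l++
l=6 r=18: 12+39=51 >47, r--
l=6 r=17: 12+38=50 >47, r--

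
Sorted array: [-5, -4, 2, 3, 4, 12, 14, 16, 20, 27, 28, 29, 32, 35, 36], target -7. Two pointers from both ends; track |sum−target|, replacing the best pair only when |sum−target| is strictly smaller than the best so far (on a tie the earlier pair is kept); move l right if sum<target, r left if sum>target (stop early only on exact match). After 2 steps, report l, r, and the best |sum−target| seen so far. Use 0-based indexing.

[0,14] -5+36=31 d=38 * → r--
[0,13] -5+35=30 d=37 * → r--

l=0, r=12, best |Δ|=37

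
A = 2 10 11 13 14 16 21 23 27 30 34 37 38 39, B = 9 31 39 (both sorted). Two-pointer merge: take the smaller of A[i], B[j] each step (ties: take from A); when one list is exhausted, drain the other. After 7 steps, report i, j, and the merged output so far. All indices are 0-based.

[i=0,j=0] A[i]=2<=B[j]=9 take 2 → i++
[i=1,j=0] A[i]=10>B[j]=9 take 9 → j++
[i=1,j=1] A[i]=10<=B[j]=31 take 10 → i++
[i=2,j=1] A[i]=11<=B[j]=31 take 11 → i++
[i=3,j=1] A[i]=13<=B[j]=31 take 13 → i++
[i=4,j=1] A[i]=14<=B[j]=31 take 14 → i++
[i=5,j=1] A[i]=16<=B[j]=31 take 16 → i++

i=6, j=1, merged so far=[2, 9, 10, 11, 13, 14, 16]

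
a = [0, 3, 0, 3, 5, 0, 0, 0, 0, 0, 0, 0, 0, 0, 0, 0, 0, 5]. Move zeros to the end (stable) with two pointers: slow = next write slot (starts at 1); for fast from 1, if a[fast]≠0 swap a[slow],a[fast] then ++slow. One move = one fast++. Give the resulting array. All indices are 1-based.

[3, 3, 5, 5, 0, 0, 0, 0, 0, 0, 0, 0, 0, 0, 0, 0, 0, 0]

slow=1 fast=1: a[fast]=0, fast++
slow=1 fast=2: a[fast]=3≠0 swap→a[1]=3, slow++,fast++
slow=2 fast=3: a[fast]=0, fast++
slow=2 fast=4: a[fast]=3≠0 swap→a[2]=3, slow++,fast++
slow=3 fast=5: a[fast]=5≠0 swap→a[3]=5, slow++,fast++
slow=4 fast=6: a[fast]=0, fast++
slow=4 fast=7: a[fast]=0, fast++
slow=4 fast=8: a[fast]=0, fast++
slow=4 fast=9: a[fast]=0, fast++
slow=4 fast=10: a[fast]=0, fast++
slow=4 fast=11: a[fast]=0, fast++
slow=4 fast=12: a[fast]=0, fast++
slow=4 fast=13: a[fast]=0, fast++
slow=4 fast=14: a[fast]=0, fast++
slow=4 fast=15: a[fast]=0, fast++
slow=4 fast=16: a[fast]=0, fast++
slow=4 fast=17: a[fast]=0, fast++
slow=4 fast=18: a[fast]=5≠0 swap→a[4]=5, slow++,fast++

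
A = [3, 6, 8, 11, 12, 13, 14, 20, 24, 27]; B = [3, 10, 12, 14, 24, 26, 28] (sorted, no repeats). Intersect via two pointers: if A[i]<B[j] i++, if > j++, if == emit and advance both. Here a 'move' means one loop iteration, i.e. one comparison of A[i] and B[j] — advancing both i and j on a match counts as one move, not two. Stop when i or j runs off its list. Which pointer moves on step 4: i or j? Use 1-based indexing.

j

[i=1,j=1] 3==3 emit → i++,j++
[i=2,j=2] 6<10 → i++
[i=3,j=2] 8<10 → i++
[i=4,j=2] 11>10 → j++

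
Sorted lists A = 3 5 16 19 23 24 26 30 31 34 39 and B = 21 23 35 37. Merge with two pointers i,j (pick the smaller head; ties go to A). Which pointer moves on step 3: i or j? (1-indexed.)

i

i=1 j=1: A[i]=3<=B[j]=21 take 3, i++
i=2 j=1: A[i]=5<=B[j]=21 take 5, i++
i=3 j=1: A[i]=16<=B[j]=21 take 16, i++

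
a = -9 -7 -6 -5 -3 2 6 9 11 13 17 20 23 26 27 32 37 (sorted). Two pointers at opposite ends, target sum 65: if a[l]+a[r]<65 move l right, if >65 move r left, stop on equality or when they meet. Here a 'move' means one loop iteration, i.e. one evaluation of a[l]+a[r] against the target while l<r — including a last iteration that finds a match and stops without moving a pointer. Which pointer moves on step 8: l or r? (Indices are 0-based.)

[0,16] -9+37=28 <65 → l++
[1,16] -7+37=30 <65 → l++
[2,16] -6+37=31 <65 → l++
[3,16] -5+37=32 <65 → l++
[4,16] -3+37=34 <65 → l++
[5,16] 2+37=39 <65 → l++
[6,16] 6+37=43 <65 → l++
[7,16] 9+37=46 <65 → l++

l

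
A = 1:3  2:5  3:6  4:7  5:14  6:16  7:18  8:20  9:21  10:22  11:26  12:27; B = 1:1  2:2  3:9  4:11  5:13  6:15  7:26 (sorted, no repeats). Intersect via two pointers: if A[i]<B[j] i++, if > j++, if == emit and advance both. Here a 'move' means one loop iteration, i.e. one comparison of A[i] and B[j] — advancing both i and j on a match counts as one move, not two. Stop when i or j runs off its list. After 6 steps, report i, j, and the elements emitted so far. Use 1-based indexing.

i=5, j=3, emitted=[]

i=1 j=1: 3>1, j++
i=1 j=2: 3>2, j++
i=1 j=3: 3<9, i++
i=2 j=3: 5<9, i++
i=3 j=3: 6<9, i++
i=4 j=3: 7<9, i++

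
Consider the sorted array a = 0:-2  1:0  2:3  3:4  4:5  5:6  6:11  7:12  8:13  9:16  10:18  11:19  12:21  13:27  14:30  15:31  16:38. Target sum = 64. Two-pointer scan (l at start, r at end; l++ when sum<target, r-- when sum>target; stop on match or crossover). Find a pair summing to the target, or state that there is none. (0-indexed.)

no pair

l=0 r=16: -2+38=36 <64, l++
l=1 r=16: 0+38=38 <64, l++
l=2 r=16: 3+38=41 <64, l++
l=3 r=16: 4+38=42 <64, l++
l=4 r=16: 5+38=43 <64, l++
l=5 r=16: 6+38=44 <64, l++
l=6 r=16: 11+38=49 <64, l++
l=7 r=16: 12+38=50 <64, l++
l=8 r=16: 13+38=51 <64, l++
l=9 r=16: 16+38=54 <64, l++
l=10 r=16: 18+38=56 <64, l++
l=11 r=16: 19+38=57 <64, l++
l=12 r=16: 21+38=59 <64, l++
l=13 r=16: 27+38=65 >64, r--
l=13 r=15: 27+31=58 <64, l++
l=14 r=15: 30+31=61 <64, l++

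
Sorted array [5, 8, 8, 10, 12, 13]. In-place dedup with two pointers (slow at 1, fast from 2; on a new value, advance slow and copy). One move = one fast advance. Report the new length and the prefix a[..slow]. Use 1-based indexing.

length 5; prefix = [5, 8, 10, 12, 13]

slow=1 fast=2: a[fast]=8≠a[slow]=5 write a[2]=8, slow++,fast++
slow=2 fast=3: a[fast]=8=a[slow] dup, fast++
slow=2 fast=4: a[fast]=10≠a[slow]=8 write a[3]=10, slow++,fast++
slow=3 fast=5: a[fast]=12≠a[slow]=10 write a[4]=12, slow++,fast++
slow=4 fast=6: a[fast]=13≠a[slow]=12 write a[5]=13, slow++,fast++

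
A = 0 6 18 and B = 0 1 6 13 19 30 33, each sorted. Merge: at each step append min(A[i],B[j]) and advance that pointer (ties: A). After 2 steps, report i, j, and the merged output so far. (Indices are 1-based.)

i=1 j=1: A[i]=0<=B[j]=0 take 0, i++
i=2 j=1: A[i]=6>B[j]=0 take 0, j++

i=2, j=2, merged so far=[0, 0]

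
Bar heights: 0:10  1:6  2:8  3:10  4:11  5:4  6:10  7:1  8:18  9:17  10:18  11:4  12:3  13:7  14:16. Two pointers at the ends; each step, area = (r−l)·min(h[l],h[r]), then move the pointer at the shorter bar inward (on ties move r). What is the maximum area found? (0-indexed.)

l=0 r=14: min(10,16)*14=140 best=140 *, l++
l=1 r=14: min(6,16)*13=78 best=140, l++
l=2 r=14: min(8,16)*12=96 best=140, l++
l=3 r=14: min(10,16)*11=110 best=140, l++
l=4 r=14: min(11,16)*10=110 best=140, l++
l=5 r=14: min(4,16)*9=36 best=140, l++
l=6 r=14: min(10,16)*8=80 best=140, l++
l=7 r=14: min(1,16)*7=7 best=140, l++
l=8 r=14: min(18,16)*6=96 best=140, r--
l=8 r=13: min(18,7)*5=35 best=140, r--
l=8 r=12: min(18,3)*4=12 best=140, r--
l=8 r=11: min(18,4)*3=12 best=140, r--
l=8 r=10: min(18,18)*2=36 best=140, r--
l=8 r=9: min(18,17)*1=17 best=140, r--

max area = 140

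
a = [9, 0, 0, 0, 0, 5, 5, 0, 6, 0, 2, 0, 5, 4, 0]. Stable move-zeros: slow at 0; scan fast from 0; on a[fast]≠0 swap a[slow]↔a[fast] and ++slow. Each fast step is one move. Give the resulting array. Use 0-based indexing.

[9, 5, 5, 6, 2, 5, 4, 0, 0, 0, 0, 0, 0, 0, 0]

(s=0,f=0) a[fast]=9≠0 swap→a[0]=9 → slow++,fast++
(s=1,f=1) a[fast]=0 → fast++
(s=1,f=2) a[fast]=0 → fast++
(s=1,f=3) a[fast]=0 → fast++
(s=1,f=4) a[fast]=0 → fast++
(s=1,f=5) a[fast]=5≠0 swap→a[1]=5 → slow++,fast++
(s=2,f=6) a[fast]=5≠0 swap→a[2]=5 → slow++,fast++
(s=3,f=7) a[fast]=0 → fast++
(s=3,f=8) a[fast]=6≠0 swap→a[3]=6 → slow++,fast++
(s=4,f=9) a[fast]=0 → fast++
(s=4,f=10) a[fast]=2≠0 swap→a[4]=2 → slow++,fast++
(s=5,f=11) a[fast]=0 → fast++
(s=5,f=12) a[fast]=5≠0 swap→a[5]=5 → slow++,fast++
(s=6,f=13) a[fast]=4≠0 swap→a[6]=4 → slow++,fast++
(s=7,f=14) a[fast]=0 → fast++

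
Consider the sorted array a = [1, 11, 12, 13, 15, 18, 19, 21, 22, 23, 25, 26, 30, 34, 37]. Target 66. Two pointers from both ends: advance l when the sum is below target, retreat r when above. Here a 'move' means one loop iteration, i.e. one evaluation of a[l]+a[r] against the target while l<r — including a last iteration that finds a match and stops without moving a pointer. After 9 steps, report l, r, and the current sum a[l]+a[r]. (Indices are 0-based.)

l=9, r=14, sum=60

l=0 r=14: 1+37=38 <66, l++
l=1 r=14: 11+37=48 <66, l++
l=2 r=14: 12+37=49 <66, l++
l=3 r=14: 13+37=50 <66, l++
l=4 r=14: 15+37=52 <66, l++
l=5 r=14: 18+37=55 <66, l++
l=6 r=14: 19+37=56 <66, l++
l=7 r=14: 21+37=58 <66, l++
l=8 r=14: 22+37=59 <66, l++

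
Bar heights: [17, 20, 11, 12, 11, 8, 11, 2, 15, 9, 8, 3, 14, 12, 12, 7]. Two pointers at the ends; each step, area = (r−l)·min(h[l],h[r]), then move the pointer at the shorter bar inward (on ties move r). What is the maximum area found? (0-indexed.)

[0,15] min(17,7)*15=105 best=105 * → r--
[0,14] min(17,12)*14=168 best=168 * → r--
[0,13] min(17,12)*13=156 best=168 → r--
[0,12] min(17,14)*12=168 best=168 → r--
[0,11] min(17,3)*11=33 best=168 → r--
[0,10] min(17,8)*10=80 best=168 → r--
[0,9] min(17,9)*9=81 best=168 → r--
[0,8] min(17,15)*8=120 best=168 → r--
[0,7] min(17,2)*7=14 best=168 → r--
[0,6] min(17,11)*6=66 best=168 → r--
[0,5] min(17,8)*5=40 best=168 → r--
[0,4] min(17,11)*4=44 best=168 → r--
[0,3] min(17,12)*3=36 best=168 → r--
[0,2] min(17,11)*2=22 best=168 → r--
[0,1] min(17,20)*1=17 best=168 → l++

max area = 168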